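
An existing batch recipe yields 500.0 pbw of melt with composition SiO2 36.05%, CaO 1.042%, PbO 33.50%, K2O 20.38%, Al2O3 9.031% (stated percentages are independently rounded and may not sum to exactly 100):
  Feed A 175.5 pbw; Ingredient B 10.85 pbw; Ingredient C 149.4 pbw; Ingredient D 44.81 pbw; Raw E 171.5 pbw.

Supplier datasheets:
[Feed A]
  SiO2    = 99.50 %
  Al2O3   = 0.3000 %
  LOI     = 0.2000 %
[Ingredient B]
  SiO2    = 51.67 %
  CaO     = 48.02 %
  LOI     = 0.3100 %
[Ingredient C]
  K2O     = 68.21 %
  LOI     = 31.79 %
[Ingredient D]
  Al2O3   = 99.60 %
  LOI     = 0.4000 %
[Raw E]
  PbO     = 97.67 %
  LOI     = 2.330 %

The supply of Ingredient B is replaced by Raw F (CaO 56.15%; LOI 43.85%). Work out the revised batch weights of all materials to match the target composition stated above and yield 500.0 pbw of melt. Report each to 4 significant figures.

Intermediates are shown rounded off to 4 significant figures across the worked steps; exact precision is held throughout — a single rounding finalizes every reported figure. All derived quantities are recomputed at full float precision (ignition loss, the yield, totals, five oxide percentages, glass mass) starting from the weights on 500.0 pbw of glass exactly as shown in question or answer.
The oxide mass targets at 500.0 pbw melt:
  SiO2: 36.05% × 500.0 = 180.2 pbw
  CaO: 1.042% × 500.0 = 5.210 pbw
  PbO: 33.50% × 500.0 = 167.5 pbw
  K2O: 20.38% × 500.0 = 101.9 pbw
  Al2O3: 9.031% × 500.0 = 45.16 pbw
Mass-balance tally per oxide on the weights just shown, at the basis given (sum by sum, the targets are met exact up to rounding of places):
  SiO2: 181.2·0.9950 = 180.3 pbw (target 180.2 pbw)
  CaO: 9.279·0.5615 = 5.210 pbw (target 5.210 pbw)
  PbO: 171.5·0.9767 = 167.5 pbw (target 167.5 pbw)
  K2O: 149.4·0.6821 = 101.9 pbw (target 101.9 pbw)
  Al2O3: 181.2·0.003000 + 44.79·0.9960 = 45.15 pbw (target 45.16 pbw)
Glass-mass bookkeeping: net batch after ignition = 500.1 pbw (summing oxide targets gives 500.0 pbw; against the stated basis, 500.0 pbw — gaps are rounding artifacts).
Whole-batch sum: Σ batch = 556.2 pbw; LOI loss = Σ batch·LOI = 56.10 pbw; yield: glass divided by total = 89.91%.

Revised batch per 500.0 pbw melt:
  Feed A: 181.2 pbw
  Raw F: 9.279 pbw
  Ingredient C: 149.4 pbw
  Ingredient D: 44.79 pbw
  Raw E: 171.5 pbw
Total batch = 556.2 pbw; LOI loss = 56.10 pbw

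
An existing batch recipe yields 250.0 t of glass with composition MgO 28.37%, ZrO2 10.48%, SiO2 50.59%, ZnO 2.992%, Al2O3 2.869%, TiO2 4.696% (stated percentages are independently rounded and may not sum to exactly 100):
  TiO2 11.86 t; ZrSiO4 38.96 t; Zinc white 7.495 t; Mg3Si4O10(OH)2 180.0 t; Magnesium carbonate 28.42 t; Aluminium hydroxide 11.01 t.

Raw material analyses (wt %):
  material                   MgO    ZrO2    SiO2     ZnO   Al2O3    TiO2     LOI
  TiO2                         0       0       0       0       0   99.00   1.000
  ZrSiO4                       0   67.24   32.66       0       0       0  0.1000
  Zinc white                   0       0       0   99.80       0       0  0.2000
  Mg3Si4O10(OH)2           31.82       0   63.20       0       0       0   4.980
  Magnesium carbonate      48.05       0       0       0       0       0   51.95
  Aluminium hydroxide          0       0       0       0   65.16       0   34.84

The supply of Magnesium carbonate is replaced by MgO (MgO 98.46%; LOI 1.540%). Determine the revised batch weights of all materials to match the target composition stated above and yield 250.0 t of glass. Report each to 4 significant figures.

Values along the way are shown, with 4-significant-figure rounding, on the page; all arithmetic carries full float precision at each step — each reported value takes just one rounding. Derived quantities, which include the six compositions, LOI, yield, glass mass, the totals, are recomputed at full precision, as set out in the problem or the answer, starting from the weights per 250.0 t of glass.
Oxide-by-oxide targets in 250.0 t glass:
  MgO: 28.37% × 250.0 = 70.92 t
  ZrO2: 10.48% × 250.0 = 26.20 t
  SiO2: 50.59% × 250.0 = 126.5 t
  ZnO: 2.992% × 250.0 = 7.480 t
  Al2O3: 2.869% × 250.0 = 7.172 t
  TiO2: 4.696% × 250.0 = 11.74 t
Per-oxide balance check on the weights just shown, versus the basis set out (oxide sums agree with the targets up to rounding of the answer):
  MgO: 180.0·0.3182 + 13.87·0.9846 = 70.93 t (target 70.92 t)
  ZrO2: 38.96·0.6724 = 26.20 t (target 26.20 t)
  SiO2: 38.96·0.3266 + 180.0·0.6320 = 126.5 t (target 126.5 t)
  ZnO: 7.495·0.9980 = 7.480 t (target 7.480 t)
  Al2O3: 11.01·0.6516 = 7.174 t (target 7.172 t)
  TiO2: 11.86·0.9900 = 11.74 t (target 11.74 t)
Glass-mass sanity pass: total batch − LOI = 250.0 t (oxide target masses add up to 250.0 t; versus the stated basis of 250.0 t — a pure rounding effect).
Total batch = Σ batch = 263.2 t; Σ batch·LOI gives LOI loss = 13.19 t; yield = glass ÷ total batch = 94.99%.

Revised batch per 250.0 t glass:
  TiO2: 11.86 t
  ZrSiO4: 38.96 t
  Zinc white: 7.495 t
  Mg3Si4O10(OH)2: 180.0 t
  MgO: 13.87 t
  Aluminium hydroxide: 11.01 t
Total batch = 263.2 t; LOI loss = 13.19 t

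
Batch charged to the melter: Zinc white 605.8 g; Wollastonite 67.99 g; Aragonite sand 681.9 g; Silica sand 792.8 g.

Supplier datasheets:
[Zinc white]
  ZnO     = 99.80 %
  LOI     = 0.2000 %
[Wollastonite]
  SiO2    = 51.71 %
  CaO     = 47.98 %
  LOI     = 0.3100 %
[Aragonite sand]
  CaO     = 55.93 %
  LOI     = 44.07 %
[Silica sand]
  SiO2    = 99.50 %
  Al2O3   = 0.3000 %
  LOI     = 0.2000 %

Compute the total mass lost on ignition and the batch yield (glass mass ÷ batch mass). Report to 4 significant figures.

LOI loss = 303.5 g; glass = 1845 g; yield = 85.87%

Each numeric step runs at full precision in every operation — working values are displayed rounded to four significant figures — exactly one rounding goes into each reported figure. All derived quantities, including LOI, the yield, glass mass, four oxide percentages, the totals, are carried from the batch weights for 1845 g of glass in full precision as set out in either problem or answer.
Each material's LOI contribution:
  Zinc white: 605.8 × 0.002000 = 1.212 g
  Wollastonite: 67.99 × 0.003100 = 0.2108 g
  Aragonite sand: 681.9 × 0.4407 = 300.5 g
  Silica sand: 792.8 × 0.002000 = 1.586 g
Total LOI = 303.5 g
Glass = batch − LOI = 2148 − 303.5 = 1845 g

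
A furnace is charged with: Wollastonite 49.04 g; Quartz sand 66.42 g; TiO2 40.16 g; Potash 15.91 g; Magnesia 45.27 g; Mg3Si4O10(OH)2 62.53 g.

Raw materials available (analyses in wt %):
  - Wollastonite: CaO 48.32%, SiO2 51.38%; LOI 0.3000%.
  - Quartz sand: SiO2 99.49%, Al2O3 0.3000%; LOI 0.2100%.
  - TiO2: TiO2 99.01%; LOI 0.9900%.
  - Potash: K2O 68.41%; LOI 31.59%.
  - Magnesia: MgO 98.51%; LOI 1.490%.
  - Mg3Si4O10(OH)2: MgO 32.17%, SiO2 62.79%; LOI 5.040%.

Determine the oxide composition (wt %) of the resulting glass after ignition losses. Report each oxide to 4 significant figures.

The intermediate values are displayed with 4-significant-figure rounding as written. Each numeric step holds full float precision all the way through; every reported number takes just one rounding; the derived quantities, including yield, the totals, glass mass, the six compositions, LOI, are computed starting from the weights for 269.8 g of glass in full precision precisely as stated by problem or answer.
Mass of each oxide from the mix:
  CaO: 49.04·0.4832 = 23.70 g
  MgO: 45.27·0.9851 + 62.53·0.3217 = 64.71 g
  TiO2: 40.16·0.9901 = 39.76 g
  K2O: 15.91·0.6841 = 10.88 g
  SiO2: 49.04·0.5138 + 66.42·0.9949 + 62.53·0.6279 = 130.5 g
  Al2O3: 66.42·0.003000 = 0.1993 g
LOI: 49.04·0.003000 + 66.42·0.002100 + 40.16·0.009900 + 15.91·0.3159 + 45.27·0.01490 + 62.53·0.05040 = 9.536 g
The glass mass, total less LOI, = 279.3 − 9.536 = 269.8 g (equal to the oxide-mass sum)
percent by weight: oxide/glass ×100

Glass mass = 269.8 g (batch 279.3 − LOI 9.536).
Composition: CaO 8.783%, MgO 23.99%, TiO2 14.74%, K2O 4.034%, SiO2 48.39%, Al2O3 0.07386%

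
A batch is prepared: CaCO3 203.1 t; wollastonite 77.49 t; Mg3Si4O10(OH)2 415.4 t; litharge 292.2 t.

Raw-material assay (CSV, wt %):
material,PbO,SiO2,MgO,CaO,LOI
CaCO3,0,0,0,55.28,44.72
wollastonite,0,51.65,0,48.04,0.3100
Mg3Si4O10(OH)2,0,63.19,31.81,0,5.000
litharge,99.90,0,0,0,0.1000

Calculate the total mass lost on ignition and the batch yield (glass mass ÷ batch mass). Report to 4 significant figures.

The whole derivation keeps full precision all the way through; in-progress results are shown rounded to 4 significant figures between the steps; each reported value takes a single rounding. Derived quantities, including glass mass, LOI, four oxide percentages, the totals, yield, are recomputed from the weighed amounts at 876.1 t of glass at full precision, exactly as printed in either problem or answer.
Ignition loss by material:
  CaCO3: 203.1 × 0.4472 = 90.83 t
  wollastonite: 77.49 × 0.003100 = 0.2402 t
  Mg3Si4O10(OH)2: 415.4 × 0.05000 = 20.77 t
  litharge: 292.2 × 0.001000 = 0.2922 t
Total LOI = 112.1 t
Glass = batch − LOI = 988.2 − 112.1 = 876.1 t

LOI loss = 112.1 t; glass = 876.1 t; yield = 88.65%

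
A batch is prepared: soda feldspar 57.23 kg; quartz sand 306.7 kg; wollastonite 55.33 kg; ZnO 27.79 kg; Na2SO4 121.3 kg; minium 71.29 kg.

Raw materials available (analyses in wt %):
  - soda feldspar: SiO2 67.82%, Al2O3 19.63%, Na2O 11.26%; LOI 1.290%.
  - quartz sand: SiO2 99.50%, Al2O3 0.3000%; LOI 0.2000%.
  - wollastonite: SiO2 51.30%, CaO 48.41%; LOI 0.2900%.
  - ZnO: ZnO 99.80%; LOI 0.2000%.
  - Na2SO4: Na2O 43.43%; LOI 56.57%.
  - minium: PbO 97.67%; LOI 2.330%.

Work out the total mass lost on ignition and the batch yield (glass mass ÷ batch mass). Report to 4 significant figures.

LOI loss = 71.85 kg; glass = 567.8 kg; yield = 88.77%

The whole derivation runs at full float precision at all times — working values appear, rounded to four significant digits, in the working. Every reported figure is rounded only once; derived quantities, which include the yield, ignition loss, totals, glass mass, the six compositions, are re-derived in full float precision, exactly as printed in the problem or answer text, from the batch weights at 567.8 kg of glass.
Each material's LOI contribution:
  soda feldspar: 57.23 × 0.01290 = 0.7383 kg
  quartz sand: 306.7 × 0.002000 = 0.6134 kg
  wollastonite: 55.33 × 0.002900 = 0.1605 kg
  ZnO: 27.79 × 0.002000 = 0.05558 kg
  Na2SO4: 121.3 × 0.5657 = 68.62 kg
  minium: 71.29 × 0.02330 = 1.661 kg
Total LOI = 71.85 kg
Glass = batch − LOI = 639.6 − 71.85 = 567.8 kg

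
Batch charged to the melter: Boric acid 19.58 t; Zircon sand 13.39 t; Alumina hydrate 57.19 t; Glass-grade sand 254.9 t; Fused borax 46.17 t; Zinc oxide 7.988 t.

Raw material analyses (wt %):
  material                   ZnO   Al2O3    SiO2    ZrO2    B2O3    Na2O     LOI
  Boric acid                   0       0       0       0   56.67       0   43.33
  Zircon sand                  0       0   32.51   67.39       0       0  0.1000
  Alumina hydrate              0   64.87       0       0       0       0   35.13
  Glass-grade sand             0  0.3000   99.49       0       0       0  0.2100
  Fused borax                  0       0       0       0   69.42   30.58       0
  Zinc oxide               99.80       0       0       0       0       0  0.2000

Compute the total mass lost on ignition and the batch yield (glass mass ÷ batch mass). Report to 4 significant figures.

All arithmetic maintains exact precision throughout. Rounding to 4 significant figures applies to every intermediate as displayed. Exactly one rounding goes into each reported value; the derived quantities (six oxide percentages, totals, glass mass, yield, ignition loss) are rebuilt starting from the weights on 370.1 t of glass at full precision as they appear in the question or the answer.
Material-by-material LOI:
  Boric acid: 19.58 × 0.4333 = 8.484 t
  Zircon sand: 13.39 × 0.001000 = 0.01339 t
  Alumina hydrate: 57.19 × 0.3513 = 20.09 t
  Glass-grade sand: 254.9 × 0.002100 = 0.5353 t
  Fused borax: 46.17 × 0 = 0 t
  Zinc oxide: 7.988 × 0.002000 = 0.01598 t
Total LOI = 29.14 t
Glass = batch − LOI = 399.2 − 29.14 = 370.1 t

LOI loss = 29.14 t; glass = 370.1 t; yield = 92.70%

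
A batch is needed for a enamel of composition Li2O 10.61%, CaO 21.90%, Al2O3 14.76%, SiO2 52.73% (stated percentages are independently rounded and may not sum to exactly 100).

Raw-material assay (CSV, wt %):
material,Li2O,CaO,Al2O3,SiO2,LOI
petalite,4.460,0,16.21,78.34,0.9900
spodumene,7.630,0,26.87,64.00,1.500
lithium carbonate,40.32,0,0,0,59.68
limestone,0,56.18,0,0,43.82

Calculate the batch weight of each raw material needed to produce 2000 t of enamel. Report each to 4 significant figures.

Batch per 2000 t enamel:
  petalite: 884.7 t
  spodumene: 564.9 t
  lithium carbonate: 321.5 t
  limestone: 779.6 t
Total batch = 2551 t; LOI loss = 550.7 t; yield = 78.41%

The working math holds full precision in every operation — values along the way are printed rounded to four significant figures — every reported result is rounded once only. Derived quantities, which include the four compositions, the totals, yield, ignition loss, net glass mass, are carried at exact precision, as given in the question or the answer, starting from the weights at 2000 t of glass.
Target masses of each oxide per 2000 t enamel:
  Li2O: 10.61% × 2000 = 212.2 t
  CaO: 21.90% × 2000 = 438.0 t
  Al2O3: 14.76% × 2000 = 295.2 t
  SiO2: 52.73% × 2000 = 1055 t
Oxide-by-oxide audit per the reported batch figures, at the basis given (summed amounts equal target values exact up to rounding of places):
  Li2O: 884.7·0.04460 + 564.9·0.07630 + 321.5·0.4032 = 212.2 t (target 212.2 t)
  CaO: 779.6·0.5618 = 438.0 t (target 438.0 t)
  Al2O3: 884.7·0.1621 + 564.9·0.2687 = 295.2 t (target 295.2 t)
  SiO2: 884.7·0.7834 + 564.9·0.6400 = 1055 t (target 1055 t)
Auditing the glass mass value: the batch minus its LOI: 2000 t (oxide target masses add up to 2000 t; stated basis 2000 t — gaps are rounding artifacts).
Batch grand total — Σ batch = 2551 t; the LOI term Σ batch·LOI equals 550.7 t; the yield ratio, glass ÷ batch: 78.41%.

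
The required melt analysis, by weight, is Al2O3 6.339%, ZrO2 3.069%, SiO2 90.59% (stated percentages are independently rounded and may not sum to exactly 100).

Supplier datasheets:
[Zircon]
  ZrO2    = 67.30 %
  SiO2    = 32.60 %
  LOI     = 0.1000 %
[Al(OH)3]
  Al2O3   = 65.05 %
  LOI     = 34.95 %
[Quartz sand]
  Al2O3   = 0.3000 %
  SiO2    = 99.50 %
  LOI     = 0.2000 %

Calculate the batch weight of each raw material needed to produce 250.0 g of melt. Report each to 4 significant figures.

Intermediates are displayed, rounded to four significant digits, at each printed step — the whole derivation runs at full float precision all the way through. A single rounding finalizes every reported number; all derived quantities are carried at full precision (the three compositions, the totals, glass mass, ignition loss, the yield) using the weight values for 250.0 g of glass, as given in the problem or answer text.
Per-oxide target masses for 250.0 g melt:
  Al2O3: 6.339% × 250.0 = 15.85 g
  ZrO2: 3.069% × 250.0 = 7.672 g
  SiO2: 90.59% × 250.0 = 226.5 g
A balance pass over the oxides, with the batch weights as given, on the stated basis (summed amounts equal target values once rounding is allowed for):
  Al2O3: 23.33·0.6505 + 223.9·0.003000 = 15.85 g (target 15.85 g)
  ZrO2: 11.40·0.6730 = 7.672 g (target 7.672 g)
  SiO2: 11.40·0.3260 + 223.9·0.9950 = 226.5 g (target 226.5 g)
The glass-mass cross-check: net batch after ignition = 250.0 g (the Σ of target masses is 250.0 g; basis as stated: 250.0 g — gaps are rounding artifacts).
Whole-batch sum: Σ batch = 258.6 g; the LOI term Σ batch·LOI equals 8.613 g; as yield: glass ÷ batch → 96.67%.

Batch per 250.0 g melt:
  Zircon: 11.40 g
  Al(OH)3: 23.33 g
  Quartz sand: 223.9 g
Total batch = 258.6 g; LOI loss = 8.613 g; yield = 96.67%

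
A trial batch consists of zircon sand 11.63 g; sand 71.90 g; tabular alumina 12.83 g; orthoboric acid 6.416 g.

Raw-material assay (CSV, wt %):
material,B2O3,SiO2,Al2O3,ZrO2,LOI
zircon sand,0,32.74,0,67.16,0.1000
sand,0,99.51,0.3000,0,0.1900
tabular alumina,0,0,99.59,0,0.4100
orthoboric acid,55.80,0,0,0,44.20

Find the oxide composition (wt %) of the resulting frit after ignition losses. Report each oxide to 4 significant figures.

The working math runs at full precision through every step — values along the way are displayed rounded off to 4 significant digits alongside each step. Each reported value includes exactly one rounding. Derived quantities, including glass mass, ignition loss, the totals, the yield, the four compositions, are carried starting from the weights per 99.74 g of glass at full precision exactly as printed in question or answer.
Oxide-by-oxide delivered mass:
  B2O3: 6.416·0.5580 = 3.580 g
  SiO2: 11.63·0.3274 + 71.90·0.9951 = 75.36 g
  Al2O3: 71.90·0.003000 + 12.83·0.9959 = 12.99 g
  ZrO2: 11.63·0.6716 = 7.811 g
LOI: 11.63·0.001000 + 71.90·0.001900 + 12.83·0.004100 + 6.416·0.4420 = 3.037 g
Glass mass = batch − LOI = 102.8 − 3.037 = 99.74 g (= the summed oxide contributions)
wt %: oxide over glass, times 100

Glass mass = 99.74 g (batch 102.8 − LOI 3.037).
Composition: B2O3 3.589%, SiO2 75.55%, Al2O3 13.03%, ZrO2 7.831%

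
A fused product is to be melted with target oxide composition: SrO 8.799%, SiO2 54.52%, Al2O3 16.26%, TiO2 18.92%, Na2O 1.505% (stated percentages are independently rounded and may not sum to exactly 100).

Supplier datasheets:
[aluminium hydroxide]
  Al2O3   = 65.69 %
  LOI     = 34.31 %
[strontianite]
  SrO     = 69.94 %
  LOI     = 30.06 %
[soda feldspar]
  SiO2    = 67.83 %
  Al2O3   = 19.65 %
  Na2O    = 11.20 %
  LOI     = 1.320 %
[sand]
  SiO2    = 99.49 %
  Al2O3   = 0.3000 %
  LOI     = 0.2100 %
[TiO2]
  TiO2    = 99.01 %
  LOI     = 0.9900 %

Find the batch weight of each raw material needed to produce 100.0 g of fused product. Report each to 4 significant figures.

Batch per 100.0 g fused product:
  aluminium hydroxide: 20.52 g
  strontianite: 12.58 g
  soda feldspar: 13.44 g
  sand: 45.64 g
  TiO2: 19.11 g
Total batch = 111.3 g; LOI loss = 11.28 g; yield = 89.86%

Values along the way appear rounded off to 4 significant digits as written. The whole derivation maintains full precision all the way through — every reported figure receives exactly one rounding; derived quantities are re-derived in exact precision (the yield, the five compositions, ignition loss, glass mass, totals) using the weight values per 100.0 g of glass, as given in problem or answer.
Oxide-by-oxide targets in 100.0 g fused product:
  SrO: 8.799% × 100.0 = 8.799 g
  SiO2: 54.52% × 100.0 = 54.52 g
  Al2O3: 16.26% × 100.0 = 16.26 g
  TiO2: 18.92% × 100.0 = 18.92 g
  Na2O: 1.505% × 100.0 = 1.505 g
A balance pass over the oxides, per the reported batch figures, relative to the basis at hand (oxide sums agree with the targets up to rounding of the answer):
  SrO: 12.58·0.6994 = 8.798 g (target 8.799 g)
  SiO2: 13.44·0.6783 + 45.64·0.9949 = 54.52 g (target 54.52 g)
  Al2O3: 20.52·0.6569 + 13.44·0.1965 + 45.64·0.003000 = 16.26 g (target 16.26 g)
  TiO2: 19.11·0.9901 = 18.92 g (target 18.92 g)
  Na2O: 13.44·0.1120 = 1.505 g (target 1.505 g)
Glass mass check: Σ batch − LOI loss = 100.0 g (the targets, summed, come to 100.0 g; against the stated basis, 100.0 g — rounding explains the deltas).
Batch total: Σ batch = 111.3 g; the LOI term Σ batch·LOI equals 11.28 g; glass ÷ batch gives a yield of 89.86%.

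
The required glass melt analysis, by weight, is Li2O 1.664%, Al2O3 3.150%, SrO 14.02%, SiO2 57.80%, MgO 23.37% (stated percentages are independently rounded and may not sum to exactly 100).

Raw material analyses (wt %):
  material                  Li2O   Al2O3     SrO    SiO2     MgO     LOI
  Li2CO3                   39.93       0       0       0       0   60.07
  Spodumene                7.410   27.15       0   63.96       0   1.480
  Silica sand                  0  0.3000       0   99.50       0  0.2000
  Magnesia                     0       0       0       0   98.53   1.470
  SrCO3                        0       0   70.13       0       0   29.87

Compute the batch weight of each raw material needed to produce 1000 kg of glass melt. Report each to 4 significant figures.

Batch per 1000 kg glass melt:
  Li2CO3: 21.19 kg
  Spodumene: 110.4 kg
  Silica sand: 509.9 kg
  Magnesia: 237.2 kg
  SrCO3: 199.9 kg
Total batch = 1079 kg; LOI loss = 78.58 kg; yield = 92.71%

Intermediates appear rounded off to 4 significant digits in the printout; every computation runs at exact precision at every stage — exactly one rounding goes into each reported number. The derived quantities are carried from the batch weights per 1000 kg of glass in full precision (glass mass, yield, five oxide percentages, ignition loss, totals), as written in problem or answer.
Oxide-by-oxide targets in 1000 kg glass melt:
  Li2O: 1.664% × 1000 = 16.64 kg
  Al2O3: 3.150% × 1000 = 31.50 kg
  SrO: 14.02% × 1000 = 140.2 kg
  SiO2: 57.80% × 1000 = 578.0 kg
  MgO: 23.37% × 1000 = 233.7 kg
A balance pass over the oxides, working from each reported weight, at the basis given (summed amounts equal target values once rounding is allowed for):
  Li2O: 21.19·0.3993 + 110.4·0.07410 = 16.64 kg (target 16.64 kg)
  Al2O3: 110.4·0.2715 + 509.9·0.003000 = 31.50 kg (target 31.50 kg)
  SrO: 199.9·0.7013 = 140.2 kg (target 140.2 kg)
  SiO2: 110.4·0.6396 + 509.9·0.9950 = 578.0 kg (target 578.0 kg)
  MgO: 237.2·0.9853 = 233.7 kg (target 233.7 kg)
Glass-mass sanity pass: total charge less LOI = 1000 kg (targets for the oxides total 1000 kg; the stated basis being 1000 kg — a pure rounding effect).
Total batch = Σ batch = 1079 kg; loss to ignition Σ batch·LOI = 78.58 kg; glass ÷ batch gives a yield of 92.71%.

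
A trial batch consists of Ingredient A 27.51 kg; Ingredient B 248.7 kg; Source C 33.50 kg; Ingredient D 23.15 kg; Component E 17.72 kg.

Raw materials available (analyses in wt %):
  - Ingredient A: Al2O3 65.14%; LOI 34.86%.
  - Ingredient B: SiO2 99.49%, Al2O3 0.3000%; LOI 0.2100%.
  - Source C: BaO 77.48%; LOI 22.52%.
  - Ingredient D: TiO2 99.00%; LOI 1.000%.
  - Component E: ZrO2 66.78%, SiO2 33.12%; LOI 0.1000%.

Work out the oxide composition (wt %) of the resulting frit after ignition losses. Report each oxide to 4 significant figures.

The whole derivation carries exact precision in every operation — working values appear rounded to 4 significant figures within the worked lines. Each reported result is rounded a single time; the derived quantities are carried from the weighed amounts at 332.7 kg of glass in full precision (yield, totals, glass mass, LOI, five oxide percentages) as they appear in question or answer.
Per-oxide mass from batch:
  ZrO2: 17.72·0.6678 = 11.83 kg
  BaO: 33.50·0.7748 = 25.96 kg
  SiO2: 248.7·0.9949 + 17.72·0.3312 = 253.3 kg
  Al2O3: 27.51·0.6514 + 248.7·0.003000 = 18.67 kg
  TiO2: 23.15·0.9900 = 22.92 kg
LOI: 27.51·0.3486 + 248.7·0.002100 + 33.50·0.2252 + 23.15·0.01000 + 17.72·0.001000 = 17.91 kg
batch − LOI leaves glass = 350.6 − 17.91 = 332.7 kg (equal to the oxide-mass sum)
wt % = oxide mass / glass mass × 100

Glass mass = 332.7 kg (batch 350.6 − LOI 17.91).
Composition: ZrO2 3.557%, BaO 7.802%, SiO2 76.14%, Al2O3 5.611%, TiO2 6.889%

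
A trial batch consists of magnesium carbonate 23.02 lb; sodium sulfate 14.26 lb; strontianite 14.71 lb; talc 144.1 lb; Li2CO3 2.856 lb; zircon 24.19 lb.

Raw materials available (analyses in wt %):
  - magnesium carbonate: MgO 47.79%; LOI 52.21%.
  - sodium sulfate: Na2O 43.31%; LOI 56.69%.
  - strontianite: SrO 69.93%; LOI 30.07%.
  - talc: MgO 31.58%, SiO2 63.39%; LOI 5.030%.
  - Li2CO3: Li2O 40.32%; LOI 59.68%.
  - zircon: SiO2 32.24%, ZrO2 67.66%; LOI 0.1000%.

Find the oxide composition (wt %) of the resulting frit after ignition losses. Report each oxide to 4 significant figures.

Glass mass = 189.6 lb (batch 223.1 − LOI 33.50).
Composition: Na2O 3.257%, Li2O 0.6072%, MgO 29.80%, SiO2 52.28%, ZrO2 8.631%, SrO 5.425%

Each numeric step holds exact precision at all times; in-progress results appear (rounded to 4 significant digits) in the working. Every reported number sees exactly one rounding. The derived quantities are computed in full precision (the totals, glass mass, the six compositions, the yield, ignition loss) from the batch weights on 189.6 lb of glass, as quoted within either problem or answer.
Oxide masses out of the charge:
  Na2O: 14.26·0.4331 = 6.176 lb
  Li2O: 2.856·0.4032 = 1.152 lb
  MgO: 23.02·0.4779 + 144.1·0.3158 = 56.51 lb
  SiO2: 144.1·0.6339 + 24.19·0.3224 = 99.14 lb
  ZrO2: 24.19·0.6766 = 16.37 lb
  SrO: 14.71·0.6993 = 10.29 lb
LOI: 23.02·0.5221 + 14.26·0.5669 + 14.71·0.3007 + 144.1·0.05030 + 2.856·0.5968 + 24.19·0.001000 = 33.50 lb
Glass = total batch minus LOI = 223.1 − 33.50 = 189.6 lb (equal to the oxide-mass sum)
each oxide over glass, ×100, is wt %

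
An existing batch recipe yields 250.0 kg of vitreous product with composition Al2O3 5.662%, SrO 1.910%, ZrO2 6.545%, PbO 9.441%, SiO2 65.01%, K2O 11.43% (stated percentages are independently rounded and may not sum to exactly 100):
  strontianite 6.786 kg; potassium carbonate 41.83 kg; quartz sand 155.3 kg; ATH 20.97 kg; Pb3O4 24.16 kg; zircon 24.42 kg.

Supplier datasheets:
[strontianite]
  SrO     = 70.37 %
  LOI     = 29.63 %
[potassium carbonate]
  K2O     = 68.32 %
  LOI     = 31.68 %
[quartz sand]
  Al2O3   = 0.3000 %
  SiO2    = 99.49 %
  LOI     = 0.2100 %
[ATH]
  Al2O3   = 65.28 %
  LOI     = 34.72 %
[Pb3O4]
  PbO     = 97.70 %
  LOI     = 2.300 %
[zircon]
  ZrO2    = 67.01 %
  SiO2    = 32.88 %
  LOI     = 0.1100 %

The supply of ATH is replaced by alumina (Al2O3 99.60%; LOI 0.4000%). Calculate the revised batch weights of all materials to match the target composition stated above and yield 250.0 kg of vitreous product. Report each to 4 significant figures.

Revised batch per 250.0 kg vitreous product:
  strontianite: 6.786 kg
  potassium carbonate: 41.83 kg
  quartz sand: 155.3 kg
  alumina: 13.74 kg
  Pb3O4: 24.16 kg
  zircon: 24.42 kg
Total batch = 266.2 kg; LOI loss = 16.23 kg

All internal work maintains exact precision in every operation — intermediates are shown rounded off to 4 significant digits in the working — every reported result receives exactly one rounding — derived quantities, which include six oxide percentages, the yield, LOI, the totals, net glass mass, are rebuilt in exact precision, as quoted within the question or the answer, using the weight values on 250.0 kg of glass.
Per-oxide target masses for 250.0 kg vitreous product:
  Al2O3: 5.662% × 250.0 = 14.16 kg
  SrO: 1.910% × 250.0 = 4.775 kg
  ZrO2: 6.545% × 250.0 = 16.36 kg
  PbO: 9.441% × 250.0 = 23.60 kg
  SiO2: 65.01% × 250.0 = 162.5 kg
  K2O: 11.43% × 250.0 = 28.58 kg
Oxide-by-oxide audit working from each reported weight, per the basis as stated (oxide sums agree with the targets exact up to rounding of places):
  Al2O3: 155.3·0.003000 + 13.74·0.9960 = 14.15 kg (target 14.16 kg)
  SrO: 6.786·0.7037 = 4.775 kg (target 4.775 kg)
  ZrO2: 24.42·0.6701 = 16.36 kg (target 16.36 kg)
  PbO: 24.16·0.9770 = 23.60 kg (target 23.60 kg)
  SiO2: 155.3·0.9949 + 24.42·0.3288 = 162.5 kg (target 162.5 kg)
  K2O: 41.83·0.6832 = 28.58 kg (target 28.58 kg)
Glass mass check: the batch minus its LOI: 250.0 kg (oxide target masses add up to 250.0 kg; basis as stated: 250.0 kg — gaps are rounding artifacts).
Batch grand total — Σ batch = 266.2 kg; loss to ignition Σ batch·LOI = 16.23 kg; the yield ratio, glass ÷ batch: 93.91%.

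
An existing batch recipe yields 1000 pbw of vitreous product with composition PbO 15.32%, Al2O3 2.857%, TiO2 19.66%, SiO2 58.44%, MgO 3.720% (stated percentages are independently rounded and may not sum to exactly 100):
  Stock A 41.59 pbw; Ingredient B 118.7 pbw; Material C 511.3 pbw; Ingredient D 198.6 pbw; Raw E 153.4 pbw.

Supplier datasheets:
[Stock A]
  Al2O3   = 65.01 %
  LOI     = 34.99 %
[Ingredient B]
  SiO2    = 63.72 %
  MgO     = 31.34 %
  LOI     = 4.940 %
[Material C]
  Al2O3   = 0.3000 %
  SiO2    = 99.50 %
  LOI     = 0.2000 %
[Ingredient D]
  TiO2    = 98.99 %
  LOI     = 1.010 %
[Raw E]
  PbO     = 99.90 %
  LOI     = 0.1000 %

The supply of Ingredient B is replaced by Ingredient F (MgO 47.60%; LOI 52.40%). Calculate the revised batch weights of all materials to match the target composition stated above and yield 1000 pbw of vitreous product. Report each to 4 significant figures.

Revised batch per 1000 pbw vitreous product:
  Stock A: 41.24 pbw
  Ingredient F: 78.15 pbw
  Material C: 587.3 pbw
  Ingredient D: 198.6 pbw
  Raw E: 153.4 pbw
Total batch = 1059 pbw; LOI loss = 58.71 pbw

The working math carries exact precision throughout; working values are displayed (rounded to four significant digits) when written out. Every reported result takes exactly one rounding. All derived quantities (the totals, the yield, the five compositions, LOI, net glass mass) are rebuilt from the batch weights on 1000 pbw of glass at exact precision, as they appear in problem or answer.
Target oxide masses per 1000 pbw vitreous product:
  PbO: 15.32% × 1000 = 153.2 pbw
  Al2O3: 2.857% × 1000 = 28.57 pbw
  TiO2: 19.66% × 1000 = 196.6 pbw
  SiO2: 58.44% × 1000 = 584.4 pbw
  MgO: 3.720% × 1000 = 37.20 pbw
Mass-balance tally per oxide from the weights as reported, against the basis in use (sum by sum, the targets are met inside rounding margins):
  PbO: 153.4·0.9990 = 153.2 pbw (target 153.2 pbw)
  Al2O3: 41.24·0.6501 + 587.3·0.003000 = 28.57 pbw (target 28.57 pbw)
  TiO2: 198.6·0.9899 = 196.6 pbw (target 196.6 pbw)
  SiO2: 587.3·0.9950 = 584.4 pbw (target 584.4 pbw)
  MgO: 78.15·0.4760 = 37.20 pbw (target 37.20 pbw)
Auditing the glass mass value: total charge less LOI = 1000 pbw (summing oxide targets gives 1000 pbw; versus the stated basis of 1000 pbw — any gap is answer rounding).
Adding the batch up: Σ batch = 1059 pbw; LOI removed, Σ of batch·LOI: 58.71 pbw; yield = glass ÷ total batch = 94.45%.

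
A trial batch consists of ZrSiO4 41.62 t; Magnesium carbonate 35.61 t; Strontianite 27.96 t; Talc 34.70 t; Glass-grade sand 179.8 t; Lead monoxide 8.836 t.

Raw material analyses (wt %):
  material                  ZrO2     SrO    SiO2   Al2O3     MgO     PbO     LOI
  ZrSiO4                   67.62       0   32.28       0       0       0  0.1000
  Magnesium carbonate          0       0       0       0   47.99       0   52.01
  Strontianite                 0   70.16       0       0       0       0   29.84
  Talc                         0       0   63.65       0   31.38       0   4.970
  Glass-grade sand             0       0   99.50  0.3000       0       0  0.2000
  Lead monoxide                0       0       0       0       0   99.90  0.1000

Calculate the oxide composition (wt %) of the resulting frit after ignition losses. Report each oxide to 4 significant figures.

In-progress results are printed (rounded to four significant figures) across the worked steps; the working math maintains exact precision at all times; each reported value takes a single rounding; the derived quantities (ignition loss, six oxide percentages, totals, glass mass, yield) are carried starting from the weights on 299.5 t of glass in full float precision, as given in problem or answer.
Delivered oxide masses:
  ZrO2: 41.62·0.6762 = 28.14 t
  SrO: 27.96·0.7016 = 19.62 t
  SiO2: 41.62·0.3228 + 34.70·0.6365 + 179.8·0.9950 = 214.4 t
  Al2O3: 179.8·0.003000 = 0.5394 t
  MgO: 35.61·0.4799 + 34.70·0.3138 = 27.98 t
  PbO: 8.836·0.9990 = 8.827 t
LOI: 41.62·0.001000 + 35.61·0.5201 + 27.96·0.2984 + 34.70·0.04970 + 179.8·0.002000 + 8.836·0.001000 = 29.00 t
batch − LOI leaves glass = 328.5 − 29.00 = 299.5 t (= the summed oxide contributions)
wt % = oxide mass / glass mass × 100

Glass mass = 299.5 t (batch 328.5 − LOI 29.00).
Composition: ZrO2 9.396%, SrO 6.549%, SiO2 71.59%, Al2O3 0.1801%, MgO 9.341%, PbO 2.947%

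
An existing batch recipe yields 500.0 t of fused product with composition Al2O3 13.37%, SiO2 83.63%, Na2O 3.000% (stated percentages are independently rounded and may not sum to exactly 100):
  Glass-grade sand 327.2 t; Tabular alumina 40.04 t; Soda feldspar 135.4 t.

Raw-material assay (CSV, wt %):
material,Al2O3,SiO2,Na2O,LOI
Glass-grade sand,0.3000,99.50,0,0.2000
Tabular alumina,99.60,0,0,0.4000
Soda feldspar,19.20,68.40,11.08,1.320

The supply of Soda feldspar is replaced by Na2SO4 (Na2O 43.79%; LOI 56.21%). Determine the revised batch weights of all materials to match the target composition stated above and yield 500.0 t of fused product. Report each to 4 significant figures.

Revised batch per 500.0 t fused product:
  Glass-grade sand: 420.3 t
  Tabular alumina: 65.85 t
  Na2SO4: 34.25 t
Total batch = 520.4 t; LOI loss = 20.36 t

In-progress results appear rounded to four significant figures within the worked lines. Each numeric step maintains exact precision all the way through; exactly one rounding is applied to every reported number; the derived quantities are recomputed using the weight values for 500.0 t of glass in exact precision (yield, LOI, totals, the three compositions, net glass mass), precisely as stated by the problem or the answer.
The oxide mass targets at 500.0 t fused product:
  Al2O3: 13.37% × 500.0 = 66.85 t
  SiO2: 83.63% × 500.0 = 418.2 t
  Na2O: 3.000% × 500.0 = 15.00 t
Oxide-by-oxide audit on the weights just shown, under the basis named above (oxide sums agree with the targets once rounding is allowed for):
  Al2O3: 420.3·0.003000 + 65.85·0.9960 = 66.85 t (target 66.85 t)
  SiO2: 420.3·0.9950 = 418.2 t (target 418.2 t)
  Na2O: 34.25·0.4379 = 15.00 t (target 15.00 t)
Glass mass check: batch Σ − ignition loss = 500.0 t (summing oxide targets gives 500.0 t; stated basis 500.0 t — a pure rounding effect).
Batch grand total — Σ batch = 520.4 t; Σ batch·LOI gives LOI loss = 20.36 t; glass ÷ batch gives a yield of 96.09%.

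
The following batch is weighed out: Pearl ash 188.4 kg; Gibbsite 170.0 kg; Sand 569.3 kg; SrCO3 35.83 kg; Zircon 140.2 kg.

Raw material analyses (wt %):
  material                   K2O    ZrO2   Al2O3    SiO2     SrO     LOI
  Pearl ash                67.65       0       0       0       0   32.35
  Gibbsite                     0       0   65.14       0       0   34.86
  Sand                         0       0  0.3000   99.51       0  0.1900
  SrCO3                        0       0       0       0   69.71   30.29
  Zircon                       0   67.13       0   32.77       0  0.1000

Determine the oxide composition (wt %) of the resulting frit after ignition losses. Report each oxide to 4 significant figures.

Each numeric step runs at exact precision all the way through; rounding to 4 significant figures applies to each in-between result as printed. A single rounding yields every reported result; all derived quantities (the totals, the yield, the five compositions, glass mass, ignition loss) are recomputed using the weight values at 971.4 kg of glass at full precision, as given in either problem or answer.
Oxide masses out of the charge:
  K2O: 188.4·0.6765 = 127.5 kg
  ZrO2: 140.2·0.6713 = 94.12 kg
  Al2O3: 170.0·0.6514 + 569.3·0.003000 = 112.4 kg
  SiO2: 569.3·0.9951 + 140.2·0.3277 = 612.5 kg
  SrO: 35.83·0.6971 = 24.98 kg
LOI: 188.4·0.3235 + 170.0·0.3486 + 569.3·0.001900 + 35.83·0.3029 + 140.2·0.001000 = 132.3 kg
Net of LOI, the glass mass = 1104 − 132.3 = 971.4 kg (matching Σ of the oxides)
wt % = 100 × oxide mass / glass mass

Glass mass = 971.4 kg (batch 1104 − LOI 132.3).
Composition: K2O 13.12%, ZrO2 9.688%, Al2O3 11.58%, SiO2 63.05%, SrO 2.571%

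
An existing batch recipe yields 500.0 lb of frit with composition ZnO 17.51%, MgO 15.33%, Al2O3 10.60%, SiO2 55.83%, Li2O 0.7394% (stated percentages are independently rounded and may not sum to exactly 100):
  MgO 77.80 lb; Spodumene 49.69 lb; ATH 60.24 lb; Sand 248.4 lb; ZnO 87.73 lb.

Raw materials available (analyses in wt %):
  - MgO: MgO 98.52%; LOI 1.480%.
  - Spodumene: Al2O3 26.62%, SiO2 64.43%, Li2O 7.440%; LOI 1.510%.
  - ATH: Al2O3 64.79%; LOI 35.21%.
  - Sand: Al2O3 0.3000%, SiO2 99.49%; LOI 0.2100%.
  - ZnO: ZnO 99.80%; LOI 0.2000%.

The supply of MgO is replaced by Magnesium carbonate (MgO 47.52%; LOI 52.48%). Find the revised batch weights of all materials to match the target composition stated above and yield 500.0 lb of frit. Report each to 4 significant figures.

Revised batch per 500.0 lb frit:
  Magnesium carbonate: 161.3 lb
  Spodumene: 49.69 lb
  ATH: 60.24 lb
  Sand: 248.4 lb
  ZnO: 87.73 lb
Total batch = 607.4 lb; LOI loss = 107.3 lb

The whole derivation carries exact precision through the solve. Mid-chain values are shown (rounded to four significant digits) as written; every reported value receives exactly one rounding — all derived quantities are re-derived in exact precision (the five compositions, LOI, totals, glass mass, the yield) from the batch weights per 500.0 lb of glass exactly as printed in the problem or answer text.
The oxide mass targets at 500.0 lb frit:
  ZnO: 17.51% × 500.0 = 87.55 lb
  MgO: 15.33% × 500.0 = 76.65 lb
  Al2O3: 10.60% × 500.0 = 53.00 lb
  SiO2: 55.83% × 500.0 = 279.2 lb
  Li2O: 0.7394% × 500.0 = 3.697 lb
Checking each oxide sum on the weights just shown, per the basis as stated (sum by sum, the targets are met given rounding of the digits):
  ZnO: 87.73·0.9980 = 87.55 lb (target 87.55 lb)
  MgO: 161.3·0.4752 = 76.65 lb (target 76.65 lb)
  Al2O3: 49.69·0.2662 + 60.24·0.6479 + 248.4·0.003000 = 53.00 lb (target 53.00 lb)
  SiO2: 49.69·0.6443 + 248.4·0.9949 = 279.1 lb (target 279.2 lb)
  Li2O: 49.69·0.07440 = 3.697 lb (target 3.697 lb)
The glass-mass cross-check: total charge less LOI = 500.1 lb (targets for the oxides total 500.0 lb; against the stated basis, 500.0 lb — rounding explains the deltas).
Batch grand total — Σ batch = 607.4 lb; loss to ignition Σ batch·LOI = 107.3 lb; as yield: glass ÷ batch → 82.33%.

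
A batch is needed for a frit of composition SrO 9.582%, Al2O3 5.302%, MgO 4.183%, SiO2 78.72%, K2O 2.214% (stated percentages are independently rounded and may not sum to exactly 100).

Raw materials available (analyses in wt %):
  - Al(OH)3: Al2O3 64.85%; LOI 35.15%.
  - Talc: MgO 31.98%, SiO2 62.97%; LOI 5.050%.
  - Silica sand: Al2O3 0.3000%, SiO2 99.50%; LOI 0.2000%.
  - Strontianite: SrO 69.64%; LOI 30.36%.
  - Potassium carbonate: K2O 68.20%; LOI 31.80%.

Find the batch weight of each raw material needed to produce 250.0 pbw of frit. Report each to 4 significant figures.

Batch per 250.0 pbw frit:
  Al(OH)3: 19.62 pbw
  Talc: 32.70 pbw
  Silica sand: 177.1 pbw
  Strontianite: 34.40 pbw
  Potassium carbonate: 8.116 pbw
Total batch = 271.9 pbw; LOI loss = 21.93 pbw; yield = 91.94%

Mid-chain values are printed, with 4-significant-digit rounding, at each printed step; the working math runs at full float precision throughout — every reported value is rounded exactly once — derived quantities, including LOI, glass mass, yield, five oxide percentages, the totals, are recomputed using the weight values on 250.0 pbw of glass in exact precision precisely as stated by problem or answer.
The oxide mass targets at 250.0 pbw frit:
  SrO: 9.582% × 250.0 = 23.96 pbw
  Al2O3: 5.302% × 250.0 = 13.26 pbw
  MgO: 4.183% × 250.0 = 10.46 pbw
  SiO2: 78.72% × 250.0 = 196.8 pbw
  K2O: 2.214% × 250.0 = 5.535 pbw
Sums-versus-targets review on the weights just shown, per the basis as stated (each sum matches its target mass net of answer rounding effects):
  SrO: 34.40·0.6964 = 23.96 pbw (target 23.96 pbw)
  Al2O3: 19.62·0.6485 + 177.1·0.003000 = 13.25 pbw (target 13.26 pbw)
  MgO: 32.70·0.3198 = 10.46 pbw (target 10.46 pbw)
  SiO2: 32.70·0.6297 + 177.1·0.9950 = 196.8 pbw (target 196.8 pbw)
  K2O: 8.116·0.6820 = 5.535 pbw (target 5.535 pbw)
Mass balance on the glass: net batch after ignition = 250.0 pbw (targets for the oxides total 250.0 pbw; basis as stated: 250.0 pbw — gaps are rounding artifacts).
Total batch = Σ batch = 271.9 pbw; ignition loss, Σ(batch × LOI) = 21.93 pbw; yield, glass over the total, = 91.94%.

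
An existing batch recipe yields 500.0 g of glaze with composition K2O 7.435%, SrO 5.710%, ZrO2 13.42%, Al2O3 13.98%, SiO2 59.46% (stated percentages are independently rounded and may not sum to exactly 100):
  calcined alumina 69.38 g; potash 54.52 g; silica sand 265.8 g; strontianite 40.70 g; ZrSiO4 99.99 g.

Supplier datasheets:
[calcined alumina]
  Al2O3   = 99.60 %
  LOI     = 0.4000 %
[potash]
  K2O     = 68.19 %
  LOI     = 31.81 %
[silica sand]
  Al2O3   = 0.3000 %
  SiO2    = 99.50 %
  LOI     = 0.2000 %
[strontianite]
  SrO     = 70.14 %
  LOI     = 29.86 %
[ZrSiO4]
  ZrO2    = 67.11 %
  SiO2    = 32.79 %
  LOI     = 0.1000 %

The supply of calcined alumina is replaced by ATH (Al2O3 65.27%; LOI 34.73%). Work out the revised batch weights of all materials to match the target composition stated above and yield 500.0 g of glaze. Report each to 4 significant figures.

Revised batch per 500.0 g glaze:
  ATH: 105.9 g
  potash: 54.52 g
  silica sand: 265.8 g
  strontianite: 40.70 g
  ZrSiO4: 99.99 g
Total batch = 566.9 g; LOI loss = 66.91 g

Exact precision is carried at each step. Values along the way appear rounded to 4 significant digits within the worked lines; each reported value takes just one rounding — all derived quantities (ignition loss, five oxide percentages, yield, glass mass, the totals) are re-derived in exact precision using the weight values for 500.0 g of glass as set out in the question or the answer.
Target oxide masses per 500.0 g glaze:
  K2O: 7.435% × 500.0 = 37.17 g
  SrO: 5.710% × 500.0 = 28.55 g
  ZrO2: 13.42% × 500.0 = 67.10 g
  Al2O3: 13.98% × 500.0 = 69.90 g
  SiO2: 59.46% × 500.0 = 297.3 g
A balance pass over the oxides, given the weights on record, per the basis as stated (oxide sums agree with the targets net of answer rounding effects):
  K2O: 54.52·0.6819 = 37.18 g (target 37.17 g)
  SrO: 40.70·0.7014 = 28.55 g (target 28.55 g)
  ZrO2: 99.99·0.6711 = 67.10 g (target 67.10 g)
  Al2O3: 105.9·0.6527 + 265.8·0.003000 = 69.92 g (target 69.90 g)
  SiO2: 265.8·0.9950 + 99.99·0.3279 = 297.3 g (target 297.3 g)
Consistency of the glass mass: total batch − LOI = 500.0 g (summing oxide targets gives 500.0 g; against the stated basis, 500.0 g — deltas are rounding alone).
Batch total: Σ batch = 566.9 g; LOI removed, Σ of batch·LOI: 66.91 g; yield = glass ÷ total batch = 88.20%.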